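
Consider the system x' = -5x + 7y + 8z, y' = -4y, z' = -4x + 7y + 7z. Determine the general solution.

x(t) = -C_1e^(3t) + C_2e^(-4t) + 2C_3e^(-t), y(t) = -C_2e^(-4t), z(t) = -C_1e^(3t) + C_2e^(-4t) + C_3e^(-t)

Coefficient matrix A = [[-5, 7, 8], [0, -4, 0], [-4, 7, 7]].
det(A - λI) = 0 gives eigenvalues λ = 3, -4, -1.
For λ=3: eigenvector (-1,0,-1).
For λ=-4: eigenvector (1,-1,1).
For λ=-1: eigenvector (2,0,1).
General solution: C_1e^(3t)(-1,0,-1) + C_2e^(-4t)(1,-1,1) + C_3e^(-t)(2,0,1).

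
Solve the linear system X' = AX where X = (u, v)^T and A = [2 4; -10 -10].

Coefficient matrix A = [[2, 4], [-10, -10]].
Characteristic polynomial det(A - λI) = λ^2 + 8λ + 20 = 0.
Eigenvalues λ = -4 ± 2i (complex conjugate pair).
For λ=-4+2i: an eigenvector is (-1,1) - i(-1,2) = (-1 + i, 1 - 2i).
A real fundamental pair from Re and Im of e^((-4+2i)t)v: X_1 = e^(-4t)(cos(2t)·(-1,1) + sin(2t)·(-1,2)), X_2 = e^(-4t)(sin(2t)·(-1,1) - cos(2t)·(-1,2)).
General solution: K_1X_1 + K_2X_2.

u(t) = -K_1e^(-4t)sin(2t) - K_1e^(-4t)cos(2t) - K_2e^(-4t)sin(2t) + K_2e^(-4t)cos(2t), v(t) = 2K_1e^(-4t)sin(2t) + K_1e^(-4t)cos(2t) + K_2e^(-4t)sin(2t) - 2K_2e^(-4t)cos(2t)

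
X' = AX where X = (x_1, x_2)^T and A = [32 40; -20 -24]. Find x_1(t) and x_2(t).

Coefficient matrix A = [[32, 40], [-20, -24]].
Characteristic polynomial det(A - λI) = λ^2 - 8λ + 32 = 0.
Eigenvalues λ = 4 ± 4i (complex conjugate pair).
For λ=4+4i: an eigenvector is (3,-2) - i(1,-1) = (3 - i, -2 + i).
A real fundamental pair from Re and Im of e^((4+4i)t)v: X_1 = e^(4t)(cos(4t)·(3,-2) + sin(4t)·(1,-1)), X_2 = e^(4t)(sin(4t)·(3,-2) - cos(4t)·(1,-1)).
General solution: K_1X_1 + K_2X_2.

x_1(t) = K_1e^(4t)sin(4t) + 3K_1e^(4t)cos(4t) + 3K_2e^(4t)sin(4t) - K_2e^(4t)cos(4t), x_2(t) = -K_1e^(4t)sin(4t) - 2K_1e^(4t)cos(4t) - 2K_2e^(4t)sin(4t) + K_2e^(4t)cos(4t)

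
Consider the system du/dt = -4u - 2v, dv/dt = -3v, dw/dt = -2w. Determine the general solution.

Coefficient matrix A = [[-4, -2, 0], [0, -3, 0], [0, 0, -2]].
det(A - λI) = 0 gives eigenvalues λ = -2, -3, -4.
For λ=-2: eigenvector (0,0,1).
For λ=-3: eigenvector (-2,1,0).
For λ=-4: eigenvector (1,0,0).
General solution: C_1e^(-2t)(0,0,1) + C_2e^(-3t)(-2,1,0) + C_3e^(-4t)(1,0,0).

u(t) = -2C_2e^(-3t) + C_3e^(-4t), v(t) = C_2e^(-3t), w(t) = C_1e^(-2t)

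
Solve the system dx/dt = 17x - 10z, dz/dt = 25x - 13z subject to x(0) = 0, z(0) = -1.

Coefficient matrix A = [[17, -10], [25, -13]].
Characteristic polynomial det(A - λI) = λ^2 - 4λ + 29 = 0.
Eigenvalues λ = 2 ± 5i (complex conjugate pair).
For λ=2+5i: an eigenvector is (1,1) - i(1,2) = (1 - i, 1 - 2i).
A real fundamental pair from Re and Im of e^((2+5i)t)v: X_1 = e^(2t)(cos(5t)·(1,1) + sin(5t)·(1,2)), X_2 = e^(2t)(sin(5t)·(1,1) - cos(5t)·(1,2)).
General solution: K_1X_1 + K_2X_2.
Applying x(0)=0, z(0)=-1 gives K_1=1, K_2=1.

x(t) = 2e^(2t)sin(5t), z(t) = 3e^(2t)sin(5t) - e^(2t)cos(5t)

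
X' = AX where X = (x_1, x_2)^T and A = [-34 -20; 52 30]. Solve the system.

Coefficient matrix A = [[-34, -20], [52, 30]].
Characteristic polynomial det(A - λI) = λ^2 + 4λ + 20 = 0.
Eigenvalues λ = -2 ± 4i (complex conjugate pair).
For λ=-2+4i: an eigenvector is (-1,2) - i(-2,3) = (-1 + 2i, 2 - 3i).
A real fundamental pair from Re and Im of e^((-2+4i)t)v: X_1 = e^(-2t)(cos(4t)·(-1,2) + sin(4t)·(-2,3)), X_2 = e^(-2t)(sin(4t)·(-1,2) - cos(4t)·(-2,3)).
General solution: c_1X_1 + c_2X_2.

x_1(t) = -2c_1e^(-2t)sin(4t) - c_1e^(-2t)cos(4t) - c_2e^(-2t)sin(4t) + 2c_2e^(-2t)cos(4t), x_2(t) = 3c_1e^(-2t)sin(4t) + 2c_1e^(-2t)cos(4t) + 2c_2e^(-2t)sin(4t) - 3c_2e^(-2t)cos(4t)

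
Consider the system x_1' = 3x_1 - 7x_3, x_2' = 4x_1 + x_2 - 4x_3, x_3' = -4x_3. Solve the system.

Coefficient matrix A = [[3, 0, -7], [4, 1, -4], [0, 0, -4]].
det(A - λI) = 0 gives eigenvalues λ = 3, 1, -4.
For λ=3: eigenvector (1,2,0).
For λ=1: eigenvector (0,1,0).
For λ=-4: eigenvector (1,0,1).
General solution: K_1e^(3t)(1,2,0) + K_2e^(t)(0,1,0) + K_3e^(-4t)(1,0,1).

x_1(t) = K_1e^(3t) + K_3e^(-4t), x_2(t) = 2K_1e^(3t) + K_2e^(t), x_3(t) = K_3e^(-4t)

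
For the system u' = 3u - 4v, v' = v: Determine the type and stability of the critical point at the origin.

A = [[3,-4],[0,1]]; det(A-λI) = λ^2 - 4λ + 3.
λ = 3, 1: both positive.

unstable node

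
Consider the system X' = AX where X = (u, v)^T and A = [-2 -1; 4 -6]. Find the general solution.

u(t) = C_1e^(-4t) + C_2te^(-4t) + C_2e^(-4t), v(t) = 2C_1e^(-4t) + 2C_2te^(-4t) + C_2e^(-4t)

Coefficient matrix A = [[-2, -1], [4, -6]].
Characteristic polynomial det(A - λI) = λ^2 + 8λ + 16 = 0.
Single eigenvalue λ = -4 with algebraic multiplicity 2.
Eigenvector v = (1,2); generalized eigenvector w with (A-λI)w=v is (1,1).
General solution: e^(-4t)[C_1·v + C_2·(t·v + w)].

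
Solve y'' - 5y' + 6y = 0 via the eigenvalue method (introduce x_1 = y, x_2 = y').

Let x_1 = y, x_2 = y'. Then x_1' = x_2 and x_2' = -6x_1 + 5x_2.
A = [[0,1],[-6,5]]; det(A-λI) = λ^2 - 5λ + 6.
Eigenvalues λ = 2, 3 with eigenvectors (1,2), (1,3).

y(t) = c_1e^(2t) + c_2e^(3t)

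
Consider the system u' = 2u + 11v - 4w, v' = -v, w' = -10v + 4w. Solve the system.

Coefficient matrix A = [[2, 11, -4], [0, -1, 0], [0, -10, 4]].
det(A - λI) = 0 gives eigenvalues λ = 2, -1, 4.
For λ=2: eigenvector (1,0,0).
For λ=-1: eigenvector (-1,1,2).
For λ=4: eigenvector (-2,0,1).
General solution: c_1e^(2t)(1,0,0) + c_2e^(-t)(-1,1,2) + c_3e^(4t)(-2,0,1).

u(t) = c_1e^(2t) - c_2e^(-t) - 2c_3e^(4t), v(t) = c_2e^(-t), w(t) = 2c_2e^(-t) + c_3e^(4t)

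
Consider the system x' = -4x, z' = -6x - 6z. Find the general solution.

Coefficient matrix A = [[-4, 0], [-6, -6]].
Characteristic polynomial det(A - λI) = λ^2 + 10λ + 24 = 0.
Eigenvalues λ = -4, -6.
For λ=-4: (A-λI) row 2 is [-6, -2], so an eigenvector is (1, -3).
For λ=-6: (A-λI) row 1 is [2, 0], so an eigenvector is (0, 1).
General solution: K_1e^(-4t)(1,-3) + K_2e^(-6t)(0,1).

x(t) = K_1e^(-4t), z(t) = -3K_1e^(-4t) + K_2e^(-6t)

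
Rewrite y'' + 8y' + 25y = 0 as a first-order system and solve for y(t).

y(t) = C_1e^(-4t)cos(3t) + C_2e^(-4t)sin(3t)

Let x_1 = y, x_2 = y'. Then x_1' = x_2 and x_2' = -25x_1 - 8x_2.
A = [[0,1],[-25,-8]]; det(A-λI) = λ^2 + 8λ + 25.
Eigenvalues λ = -4 ± 3i.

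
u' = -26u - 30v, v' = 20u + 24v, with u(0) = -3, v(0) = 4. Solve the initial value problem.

Coefficient matrix A = [[-26, -30], [20, 24]].
Characteristic polynomial det(A - λI) = λ^2 + 2λ - 24 = 0.
Eigenvalues λ = -6, 4.
For λ=-6: (A-λI) row 1 is [-20, -30], so an eigenvector is (3, -2).
For λ=4: (A-λI) row 1 is [-30, -30], so an eigenvector is (1, -1).
General solution: C_1e^(-6t)(3,-2) + C_2e^(4t)(1,-1).
Applying u(0)=-3, v(0)=4 gives C_1=1, C_2=-6.

u(t) = -6e^(4t) + 3e^(-6t), v(t) = 6e^(4t) - 2e^(-6t)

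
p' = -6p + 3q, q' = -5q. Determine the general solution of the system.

Coefficient matrix A = [[-6, 3], [0, -5]].
Characteristic polynomial det(A - λI) = λ^2 + 11λ + 30 = 0.
Eigenvalues λ = -5, -6.
For λ=-5: (A-λI) row 1 is [-1, 3], so an eigenvector is (-3, -1).
For λ=-6: (A-λI) row 1 is [0, 3], so an eigenvector is (-1, 0).
General solution: C_1e^(-5t)(-3,-1) + C_2e^(-6t)(-1,0).

p(t) = -3C_1e^(-5t) - C_2e^(-6t), q(t) = -C_1e^(-5t)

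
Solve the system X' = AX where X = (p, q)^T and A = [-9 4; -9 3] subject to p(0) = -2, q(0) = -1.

p(t) = 8te^(-3t) - 2e^(-3t), q(t) = 12te^(-3t) - e^(-3t)

Coefficient matrix A = [[-9, 4], [-9, 3]].
Characteristic polynomial det(A - λI) = λ^2 + 6λ + 9 = 0.
Single eigenvalue λ = -3 with algebraic multiplicity 2.
Eigenvector v = (2,3); generalized eigenvector w with (A-λI)w=v is (-1,-1).
General solution: e^(-3t)[C_1·v + C_2·(t·v + w)].
Applying p(0)=-2, q(0)=-1 gives C_1=1, C_2=4.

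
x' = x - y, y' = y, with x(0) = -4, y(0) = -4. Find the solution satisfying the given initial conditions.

x(t) = 4te^(t) - 4e^(t), y(t) = -4e^(t)

Coefficient matrix A = [[1, -1], [0, 1]].
Characteristic polynomial det(A - λI) = λ^2 - 2λ + 1 = 0.
Single eigenvalue λ = 1 with algebraic multiplicity 2.
Eigenvector v = (-1,0); generalized eigenvector w with (A-λI)w=v is (2,1).
General solution: e^(t)[C_1·v + C_2·(t·v + w)].
Applying x(0)=-4, y(0)=-4 gives C_1=-4, C_2=-4.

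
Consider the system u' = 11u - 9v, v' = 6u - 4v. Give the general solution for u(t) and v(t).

Coefficient matrix A = [[11, -9], [6, -4]].
Characteristic polynomial det(A - λI) = λ^2 - 7λ + 10 = 0.
Eigenvalues λ = 5, 2.
For λ=5: (A-λI) row 1 is [6, -9], so an eigenvector is (-3, -2).
For λ=2: (A-λI) row 1 is [9, -9], so an eigenvector is (-1, -1).
General solution: K_1e^(5t)(-3,-2) + K_2e^(2t)(-1,-1).

u(t) = -3K_1e^(5t) - K_2e^(2t), v(t) = -2K_1e^(5t) - K_2e^(2t)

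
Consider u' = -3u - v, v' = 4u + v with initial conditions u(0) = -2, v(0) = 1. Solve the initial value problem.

u(t) = 3te^(-t) - 2e^(-t), v(t) = -6te^(-t) + e^(-t)

Coefficient matrix A = [[-3, -1], [4, 1]].
Characteristic polynomial det(A - λI) = λ^2 + 2λ + 1 = 0.
Single eigenvalue λ = -1 with algebraic multiplicity 2.
Eigenvector v = (-1,2); generalized eigenvector w with (A-λI)w=v is (0,1).
General solution: e^(-t)[K_1·v + K_2·(t·v + w)].
Applying u(0)=-2, v(0)=1 gives K_1=2, K_2=-3.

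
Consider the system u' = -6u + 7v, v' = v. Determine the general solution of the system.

Coefficient matrix A = [[-6, 7], [0, 1]].
Characteristic polynomial det(A - λI) = λ^2 + 5λ - 6 = 0.
Eigenvalues λ = -6, 1.
For λ=-6: (A-λI) row 1 is [0, 7], so an eigenvector is (-1, 0).
For λ=1: (A-λI) row 1 is [-7, 7], so an eigenvector is (1, 1).
General solution: C_1e^(-6t)(-1,0) + C_2e^(t)(1,1).

u(t) = -C_1e^(-6t) + C_2e^(t), v(t) = C_2e^(t)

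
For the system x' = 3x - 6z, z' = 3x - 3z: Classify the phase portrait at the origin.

center

A = [[3,-6],[3,-3]]; det(A-λI) = λ^2 + 9.
λ = 0 ± 3i: zero real part.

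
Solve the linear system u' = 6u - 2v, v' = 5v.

Coefficient matrix A = [[6, -2], [0, 5]].
Characteristic polynomial det(A - λI) = λ^2 - 11λ + 30 = 0.
Eigenvalues λ = 5, 6.
For λ=5: (A-λI) row 1 is [1, -2], so an eigenvector is (-2, -1).
For λ=6: (A-λI) row 1 is [0, -2], so an eigenvector is (1, 0).
General solution: C_1e^(5t)(-2,-1) + C_2e^(6t)(1,0).

u(t) = -2C_1e^(5t) + C_2e^(6t), v(t) = -C_1e^(5t)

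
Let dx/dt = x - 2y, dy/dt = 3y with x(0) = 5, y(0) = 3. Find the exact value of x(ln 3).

-57

A = [[1,-2],[0,3]]; eigenvalues λ = 1, 3.
Eigenvectors: (1,0) for λ=1, (-1,1) for λ=3.
From the initial condition, c_1 = 8, c_2 = 3.
x(ln 3) = (8)(3^1)(1) + (3)(3^3)(-1) = -57.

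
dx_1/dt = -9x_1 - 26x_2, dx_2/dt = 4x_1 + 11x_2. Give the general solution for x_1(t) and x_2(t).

Coefficient matrix A = [[-9, -26], [4, 11]].
Characteristic polynomial det(A - λI) = λ^2 - 2λ + 5 = 0.
Eigenvalues λ = 1 ± 2i (complex conjugate pair).
For λ=1+2i: an eigenvector is (2,-1) - i(3,-1) = (2 - 3i, -1 + i).
A real fundamental pair from Re and Im of e^((1+2i)t)v: X_1 = e^(t)(cos(2t)·(2,-1) + sin(2t)·(3,-1)), X_2 = e^(t)(sin(2t)·(2,-1) - cos(2t)·(3,-1)).
General solution: c_1X_1 + c_2X_2.

x_1(t) = 3c_1e^(t)sin(2t) + 2c_1e^(t)cos(2t) + 2c_2e^(t)sin(2t) - 3c_2e^(t)cos(2t), x_2(t) = -c_1e^(t)sin(2t) - c_1e^(t)cos(2t) - c_2e^(t)sin(2t) + c_2e^(t)cos(2t)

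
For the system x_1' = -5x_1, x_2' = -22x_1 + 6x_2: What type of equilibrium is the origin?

saddle

A = [[-5,0],[-22,6]]; det(A-λI) = λ^2 - λ - 30.
λ = 6, -5: opposite signs.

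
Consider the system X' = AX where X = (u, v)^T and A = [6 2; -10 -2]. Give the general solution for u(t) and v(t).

u(t) = -C_1e^(2t)cos(2t) - C_2e^(2t)sin(2t), v(t) = C_1e^(2t)sin(2t) + 2C_1e^(2t)cos(2t) + 2C_2e^(2t)sin(2t) - C_2e^(2t)cos(2t)

Coefficient matrix A = [[6, 2], [-10, -2]].
Characteristic polynomial det(A - λI) = λ^2 - 4λ + 8 = 0.
Eigenvalues λ = 2 ± 2i (complex conjugate pair).
For λ=2+2i: an eigenvector is (-1,2) - i(0,1) = (-1, 2 - i).
A real fundamental pair from Re and Im of e^((2+2i)t)v: X_1 = e^(2t)(cos(2t)·(-1,2) + sin(2t)·(0,1)), X_2 = e^(2t)(sin(2t)·(-1,2) - cos(2t)·(0,1)).
General solution: C_1X_1 + C_2X_2.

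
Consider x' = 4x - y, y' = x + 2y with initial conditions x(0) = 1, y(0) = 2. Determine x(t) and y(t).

x(t) = -te^(3t) + e^(3t), y(t) = -te^(3t) + 2e^(3t)

Coefficient matrix A = [[4, -1], [1, 2]].
Characteristic polynomial det(A - λI) = λ^2 - 6λ + 9 = 0.
Single eigenvalue λ = 3 with algebraic multiplicity 2.
Eigenvector v = (1,1); generalized eigenvector w with (A-λI)w=v is (0,-1).
General solution: e^(3t)[K_1·v + K_2·(t·v + w)].
Applying x(0)=1, y(0)=2 gives K_1=1, K_2=-1.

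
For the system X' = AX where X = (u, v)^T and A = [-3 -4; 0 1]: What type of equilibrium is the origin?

saddle

A = [[-3,-4],[0,1]]; det(A-λI) = λ^2 + 2λ - 3.
λ = 1, -3: opposite signs.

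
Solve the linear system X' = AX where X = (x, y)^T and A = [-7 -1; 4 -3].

Coefficient matrix A = [[-7, -1], [4, -3]].
Characteristic polynomial det(A - λI) = λ^2 + 10λ + 25 = 0.
Single eigenvalue λ = -5 with algebraic multiplicity 2.
Eigenvector v = (-1,2); generalized eigenvector w with (A-λI)w=v is (2,-3).
General solution: e^(-5t)[K_1·v + K_2·(t·v + w)].

x(t) = -K_1e^(-5t) - K_2te^(-5t) + 2K_2e^(-5t), y(t) = 2K_1e^(-5t) + 2K_2te^(-5t) - 3K_2e^(-5t)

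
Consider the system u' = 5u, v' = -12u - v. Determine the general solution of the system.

u(t) = -c_2e^(5t), v(t) = -c_1e^(-t) + 2c_2e^(5t)

Coefficient matrix A = [[5, 0], [-12, -1]].
Characteristic polynomial det(A - λI) = λ^2 - 4λ - 5 = 0.
Eigenvalues λ = -1, 5.
For λ=-1: (A-λI) row 1 is [6, 0], so an eigenvector is (0, -1).
For λ=5: (A-λI) row 2 is [-12, -6], so an eigenvector is (-1, 2).
General solution: c_1e^(-t)(0,-1) + c_2e^(5t)(-1,2).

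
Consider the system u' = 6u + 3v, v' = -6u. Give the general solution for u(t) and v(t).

Coefficient matrix A = [[6, 3], [-6, 0]].
Characteristic polynomial det(A - λI) = λ^2 - 6λ + 18 = 0.
Eigenvalues λ = 3 ± 3i (complex conjugate pair).
For λ=3+3i: an eigenvector is (0,1) - i(1,-1) = (0 - i, 1 + i).
A real fundamental pair from Re and Im of e^((3+3i)t)v: X_1 = e^(3t)(cos(3t)·(0,1) + sin(3t)·(1,-1)), X_2 = e^(3t)(sin(3t)·(0,1) - cos(3t)·(1,-1)).
General solution: C_1X_1 + C_2X_2.

u(t) = C_1e^(3t)sin(3t) - C_2e^(3t)cos(3t), v(t) = -C_1e^(3t)sin(3t) + C_1e^(3t)cos(3t) + C_2e^(3t)sin(3t) + C_2e^(3t)cos(3t)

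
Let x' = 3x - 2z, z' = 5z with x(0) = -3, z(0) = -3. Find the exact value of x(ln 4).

A = [[3,-2],[0,5]]; eigenvalues λ = 3, 5.
Eigenvectors: (1,0) for λ=3, (-1,1) for λ=5.
From the initial condition, c_1 = -6, c_2 = -3.
x(ln 4) = (-6)(4^3)(1) + (-3)(4^5)(-1) = 2688.

2688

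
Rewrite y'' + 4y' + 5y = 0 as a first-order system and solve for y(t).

y(t) = C_1e^(-2t)cos(t) + C_2e^(-2t)sin(t)

Let x_1 = y, x_2 = y'. Then x_1' = x_2 and x_2' = -5x_1 - 4x_2.
A = [[0,1],[-5,-4]]; det(A-λI) = λ^2 + 4λ + 5.
Eigenvalues λ = -2 ± i.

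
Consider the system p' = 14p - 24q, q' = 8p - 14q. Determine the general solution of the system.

Coefficient matrix A = [[14, -24], [8, -14]].
Characteristic polynomial det(A - λI) = λ^2 - 4 = 0.
Eigenvalues λ = 2, -2.
For λ=2: (A-λI) row 1 is [12, -24], so an eigenvector is (-2, -1).
For λ=-2: (A-λI) row 1 is [16, -24], so an eigenvector is (3, 2).
General solution: K_1e^(2t)(-2,-1) + K_2e^(-2t)(3,2).

p(t) = -2K_1e^(2t) + 3K_2e^(-2t), q(t) = -K_1e^(2t) + 2K_2e^(-2t)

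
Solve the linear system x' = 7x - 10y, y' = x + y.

Coefficient matrix A = [[7, -10], [1, 1]].
Characteristic polynomial det(A - λI) = λ^2 - 8λ + 17 = 0.
Eigenvalues λ = 4 ± i (complex conjugate pair).
For λ=4+i: an eigenvector is (3,1) - i(-1,0) = (3 + i, 1).
A real fundamental pair from Re and Im of e^((4+i)t)v: X_1 = e^(4t)(cos(t)·(3,1) + sin(t)·(-1,0)), X_2 = e^(4t)(sin(t)·(3,1) - cos(t)·(-1,0)).
General solution: C_1X_1 + C_2X_2.

x(t) = -C_1e^(4t)sin(t) + 3C_1e^(4t)cos(t) + 3C_2e^(4t)sin(t) + C_2e^(4t)cos(t), y(t) = C_1e^(4t)cos(t) + C_2e^(4t)sin(t)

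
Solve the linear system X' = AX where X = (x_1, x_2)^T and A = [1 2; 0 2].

Coefficient matrix A = [[1, 2], [0, 2]].
Characteristic polynomial det(A - λI) = λ^2 - 3λ + 2 = 0.
Eigenvalues λ = 2, 1.
For λ=2: (A-λI) row 1 is [-1, 2], so an eigenvector is (2, 1).
For λ=1: (A-λI) row 1 is [0, 2], so an eigenvector is (1, 0).
General solution: K_1e^(2t)(2,1) + K_2e^(t)(1,0).

x_1(t) = 2K_1e^(2t) + K_2e^(t), x_2(t) = K_1e^(2t)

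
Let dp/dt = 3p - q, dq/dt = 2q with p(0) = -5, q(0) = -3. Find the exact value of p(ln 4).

A = [[3,-1],[0,2]]; eigenvalues λ = 3, 2.
Eigenvectors: (-1,0) for λ=3, (1,1) for λ=2.
From the initial condition, c_1 = 2, c_2 = -3.
p(ln 4) = (2)(4^3)(-1) + (-3)(4^2)(1) = -176.

-176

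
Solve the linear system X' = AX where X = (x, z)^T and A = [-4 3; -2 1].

x(t) = 3c_1e^(-2t) + c_2e^(-t), z(t) = 2c_1e^(-2t) + c_2e^(-t)

Coefficient matrix A = [[-4, 3], [-2, 1]].
Characteristic polynomial det(A - λI) = λ^2 + 3λ + 2 = 0.
Eigenvalues λ = -2, -1.
For λ=-2: (A-λI) row 1 is [-2, 3], so an eigenvector is (3, 2).
For λ=-1: (A-λI) row 1 is [-3, 3], so an eigenvector is (1, 1).
General solution: c_1e^(-2t)(3,2) + c_2e^(-t)(1,1).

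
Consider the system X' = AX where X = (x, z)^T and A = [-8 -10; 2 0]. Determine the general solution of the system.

Coefficient matrix A = [[-8, -10], [2, 0]].
Characteristic polynomial det(A - λI) = λ^2 + 8λ + 20 = 0.
Eigenvalues λ = -4 ± 2i (complex conjugate pair).
For λ=-4+2i: an eigenvector is (2,-1) - i(1,0) = (2 - i, -1).
A real fundamental pair from Re and Im of e^((-4+2i)t)v: X_1 = e^(-4t)(cos(2t)·(2,-1) + sin(2t)·(1,0)), X_2 = e^(-4t)(sin(2t)·(2,-1) - cos(2t)·(1,0)).
General solution: C_1X_1 + C_2X_2.

x(t) = C_1e^(-4t)sin(2t) + 2C_1e^(-4t)cos(2t) + 2C_2e^(-4t)sin(2t) - C_2e^(-4t)cos(2t), z(t) = -C_1e^(-4t)cos(2t) - C_2e^(-4t)sin(2t)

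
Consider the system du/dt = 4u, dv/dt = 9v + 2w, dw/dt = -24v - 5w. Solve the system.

u(t) = K_2e^(4t), v(t) = K_1e^(t) + K_3e^(3t), w(t) = -4K_1e^(t) - 3K_3e^(3t)

Coefficient matrix A = [[4, 0, 0], [0, 9, 2], [0, -24, -5]].
det(A - λI) = 0 gives eigenvalues λ = 1, 4, 3.
For λ=1: eigenvector (0,1,-4).
For λ=4: eigenvector (1,0,0).
For λ=3: eigenvector (0,1,-3).
General solution: K_1e^(t)(0,1,-4) + K_2e^(4t)(1,0,0) + K_3e^(3t)(0,1,-3).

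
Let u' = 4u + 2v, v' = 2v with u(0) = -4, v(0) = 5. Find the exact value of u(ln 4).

176

A = [[4,2],[0,2]]; eigenvalues λ = 2, 4.
Eigenvectors: (-1,1) for λ=2, (1,0) for λ=4.
From the initial condition, c_1 = 5, c_2 = 1.
u(ln 4) = (5)(4^2)(-1) + (1)(4^4)(1) = 176.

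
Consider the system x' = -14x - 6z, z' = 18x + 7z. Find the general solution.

x(t) = 2c_1e^(-5t) + c_2e^(-2t), z(t) = -3c_1e^(-5t) - 2c_2e^(-2t)

Coefficient matrix A = [[-14, -6], [18, 7]].
Characteristic polynomial det(A - λI) = λ^2 + 7λ + 10 = 0.
Eigenvalues λ = -5, -2.
For λ=-5: (A-λI) row 1 is [-9, -6], so an eigenvector is (2, -3).
For λ=-2: (A-λI) row 1 is [-12, -6], so an eigenvector is (1, -2).
General solution: c_1e^(-5t)(2,-3) + c_2e^(-2t)(1,-2).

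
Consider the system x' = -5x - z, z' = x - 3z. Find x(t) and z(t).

x(t) = -K_1e^(-4t) - K_2te^(-4t) + K_2e^(-4t), z(t) = K_1e^(-4t) + K_2te^(-4t)

Coefficient matrix A = [[-5, -1], [1, -3]].
Characteristic polynomial det(A - λI) = λ^2 + 8λ + 16 = 0.
Single eigenvalue λ = -4 with algebraic multiplicity 2.
Eigenvector v = (-1,1); generalized eigenvector w with (A-λI)w=v is (1,0).
General solution: e^(-4t)[K_1·v + K_2·(t·v + w)].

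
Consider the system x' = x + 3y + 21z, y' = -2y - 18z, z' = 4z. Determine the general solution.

Coefficient matrix A = [[1, 3, 21], [0, -2, -18], [0, 0, 4]].
det(A - λI) = 0 gives eigenvalues λ = 4, -2, 1.
For λ=4: eigenvector (4,-3,1).
For λ=-2: eigenvector (-1,1,0).
For λ=1: eigenvector (1,0,0).
General solution: c_1e^(4t)(4,-3,1) + c_2e^(-2t)(-1,1,0) + c_3e^(t)(1,0,0).

x(t) = 4c_1e^(4t) - c_2e^(-2t) + c_3e^(t), y(t) = -3c_1e^(4t) + c_2e^(-2t), z(t) = c_1e^(4t)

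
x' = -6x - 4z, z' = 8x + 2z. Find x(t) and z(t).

x(t) = -K_1e^(-2t)cos(4t) - K_2e^(-2t)sin(4t), z(t) = -K_1e^(-2t)sin(4t) + K_1e^(-2t)cos(4t) + K_2e^(-2t)sin(4t) + K_2e^(-2t)cos(4t)

Coefficient matrix A = [[-6, -4], [8, 2]].
Characteristic polynomial det(A - λI) = λ^2 + 4λ + 20 = 0.
Eigenvalues λ = -2 ± 4i (complex conjugate pair).
For λ=-2+4i: an eigenvector is (-1,1) - i(0,-1) = (-1, 1 + i).
A real fundamental pair from Re and Im of e^((-2+4i)t)v: X_1 = e^(-2t)(cos(4t)·(-1,1) + sin(4t)·(0,-1)), X_2 = e^(-2t)(sin(4t)·(-1,1) - cos(4t)·(0,-1)).
General solution: K_1X_1 + K_2X_2.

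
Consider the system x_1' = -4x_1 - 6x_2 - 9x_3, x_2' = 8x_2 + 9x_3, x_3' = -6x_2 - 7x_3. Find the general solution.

Coefficient matrix A = [[-4, -6, -9], [0, 8, 9], [0, -6, -7]].
det(A - λI) = 0 gives eigenvalues λ = 2, -4, -1.
For λ=2: eigenvector (0,3,-2).
For λ=-4: eigenvector (1,0,0).
For λ=-1: eigenvector (-1,-1,1).
General solution: C_1e^(2t)(0,3,-2) + C_2e^(-4t)(1,0,0) + C_3e^(-t)(-1,-1,1).

x_1(t) = C_2e^(-4t) - C_3e^(-t), x_2(t) = 3C_1e^(2t) - C_3e^(-t), x_3(t) = -2C_1e^(2t) + C_3e^(-t)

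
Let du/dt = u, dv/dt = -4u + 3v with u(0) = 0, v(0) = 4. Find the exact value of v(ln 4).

256

A = [[1,0],[-4,3]]; eigenvalues λ = 1, 3.
Eigenvectors: (1,2) for λ=1, (0,-1) for λ=3.
From the initial condition, c_1 = 0, c_2 = -4.
v(ln 4) = (0)(4^1)(2) + (-4)(4^3)(-1) = 256.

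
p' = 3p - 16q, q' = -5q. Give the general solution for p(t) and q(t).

Coefficient matrix A = [[3, -16], [0, -5]].
Characteristic polynomial det(A - λI) = λ^2 + 2λ - 15 = 0.
Eigenvalues λ = -5, 3.
For λ=-5: (A-λI) row 1 is [8, -16], so an eigenvector is (2, 1).
For λ=3: (A-λI) row 1 is [0, -16], so an eigenvector is (1, 0).
General solution: C_1e^(-5t)(2,1) + C_2e^(3t)(1,0).

p(t) = 2C_1e^(-5t) + C_2e^(3t), q(t) = C_1e^(-5t)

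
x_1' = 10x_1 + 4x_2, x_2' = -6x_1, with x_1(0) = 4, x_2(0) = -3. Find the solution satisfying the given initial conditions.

x_1(t) = 6e^(6t) - 2e^(4t), x_2(t) = -6e^(6t) + 3e^(4t)

Coefficient matrix A = [[10, 4], [-6, 0]].
Characteristic polynomial det(A - λI) = λ^2 - 10λ + 24 = 0.
Eigenvalues λ = 4, 6.
For λ=4: (A-λI) row 1 is [6, 4], so an eigenvector is (-2, 3).
For λ=6: (A-λI) row 1 is [4, 4], so an eigenvector is (-1, 1).
General solution: K_1e^(4t)(-2,3) + K_2e^(6t)(-1,1).
Applying x_1(0)=4, x_2(0)=-3 gives K_1=1, K_2=-6.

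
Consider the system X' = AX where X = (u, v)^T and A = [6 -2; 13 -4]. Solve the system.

Coefficient matrix A = [[6, -2], [13, -4]].
Characteristic polynomial det(A - λI) = λ^2 - 2λ + 2 = 0.
Eigenvalues λ = 1 ± i (complex conjugate pair).
For λ=1+i: an eigenvector is (1,2) - i(1,3) = (1 - i, 2 - 3i).
A real fundamental pair from Re and Im of e^((1+i)t)v: X_1 = e^(t)(cos(t)·(1,2) + sin(t)·(1,3)), X_2 = e^(t)(sin(t)·(1,2) - cos(t)·(1,3)).
General solution: c_1X_1 + c_2X_2.

u(t) = c_1e^(t)sin(t) + c_1e^(t)cos(t) + c_2e^(t)sin(t) - c_2e^(t)cos(t), v(t) = 3c_1e^(t)sin(t) + 2c_1e^(t)cos(t) + 2c_2e^(t)sin(t) - 3c_2e^(t)cos(t)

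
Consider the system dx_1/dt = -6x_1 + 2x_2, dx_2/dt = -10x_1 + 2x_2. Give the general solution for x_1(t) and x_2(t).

Coefficient matrix A = [[-6, 2], [-10, 2]].
Characteristic polynomial det(A - λI) = λ^2 + 4λ + 8 = 0.
Eigenvalues λ = -2 ± 2i (complex conjugate pair).
For λ=-2+2i: an eigenvector is (-1,-2) - i(0,1) = (-1, -2 - i).
A real fundamental pair from Re and Im of e^((-2+2i)t)v: X_1 = e^(-2t)(cos(2t)·(-1,-2) + sin(2t)·(0,1)), X_2 = e^(-2t)(sin(2t)·(-1,-2) - cos(2t)·(0,1)).
General solution: C_1X_1 + C_2X_2.

x_1(t) = -C_1e^(-2t)cos(2t) - C_2e^(-2t)sin(2t), x_2(t) = C_1e^(-2t)sin(2t) - 2C_1e^(-2t)cos(2t) - 2C_2e^(-2t)sin(2t) - C_2e^(-2t)cos(2t)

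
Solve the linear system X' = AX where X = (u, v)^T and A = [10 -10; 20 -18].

u(t) = 2c_1e^(-4t)sin(2t) + c_1e^(-4t)cos(2t) + c_2e^(-4t)sin(2t) - 2c_2e^(-4t)cos(2t), v(t) = 3c_1e^(-4t)sin(2t) + c_1e^(-4t)cos(2t) + c_2e^(-4t)sin(2t) - 3c_2e^(-4t)cos(2t)

Coefficient matrix A = [[10, -10], [20, -18]].
Characteristic polynomial det(A - λI) = λ^2 + 8λ + 20 = 0.
Eigenvalues λ = -4 ± 2i (complex conjugate pair).
For λ=-4+2i: an eigenvector is (1,1) - i(2,3) = (1 - 2i, 1 - 3i).
A real fundamental pair from Re and Im of e^((-4+2i)t)v: X_1 = e^(-4t)(cos(2t)·(1,1) + sin(2t)·(2,3)), X_2 = e^(-4t)(sin(2t)·(1,1) - cos(2t)·(2,3)).
General solution: c_1X_1 + c_2X_2.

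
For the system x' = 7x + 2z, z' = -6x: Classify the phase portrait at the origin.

unstable node

A = [[7,2],[-6,0]]; det(A-λI) = λ^2 - 7λ + 12.
λ = 4, 3: both positive.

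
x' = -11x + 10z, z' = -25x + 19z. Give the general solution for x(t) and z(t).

x(t) = -C_1e^(4t)sin(5t) - C_1e^(4t)cos(5t) - C_2e^(4t)sin(5t) + C_2e^(4t)cos(5t), z(t) = -C_1e^(4t)sin(5t) - 2C_1e^(4t)cos(5t) - 2C_2e^(4t)sin(5t) + C_2e^(4t)cos(5t)

Coefficient matrix A = [[-11, 10], [-25, 19]].
Characteristic polynomial det(A - λI) = λ^2 - 8λ + 41 = 0.
Eigenvalues λ = 4 ± 5i (complex conjugate pair).
For λ=4+5i: an eigenvector is (-1,-2) - i(-1,-1) = (-1 + i, -2 + i).
A real fundamental pair from Re and Im of e^((4+5i)t)v: X_1 = e^(4t)(cos(5t)·(-1,-2) + sin(5t)·(-1,-1)), X_2 = e^(4t)(sin(5t)·(-1,-2) - cos(5t)·(-1,-1)).
General solution: C_1X_1 + C_2X_2.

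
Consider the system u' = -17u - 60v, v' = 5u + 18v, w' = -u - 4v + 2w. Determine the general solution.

Coefficient matrix A = [[-17, -60, 0], [5, 18, 0], [-1, -4, 2]].
det(A - λI) = 0 gives eigenvalues λ = 3, 2, -2.
For λ=3: eigenvector (3,-1,1).
For λ=2: eigenvector (0,0,1).
For λ=-2: eigenvector (4,-1,0).
General solution: C_1e^(3t)(3,-1,1) + C_2e^(2t)(0,0,1) + C_3e^(-2t)(4,-1,0).

u(t) = 3C_1e^(3t) + 4C_3e^(-2t), v(t) = -C_1e^(3t) - C_3e^(-2t), w(t) = C_1e^(3t) + C_2e^(2t)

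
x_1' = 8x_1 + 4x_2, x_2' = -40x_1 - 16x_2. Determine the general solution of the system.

Coefficient matrix A = [[8, 4], [-40, -16]].
Characteristic polynomial det(A - λI) = λ^2 + 8λ + 32 = 0.
Eigenvalues λ = -4 ± 4i (complex conjugate pair).
For λ=-4+4i: an eigenvector is (1,-3) - i(0,-1) = (1, -3 + i).
A real fundamental pair from Re and Im of e^((-4+4i)t)v: X_1 = e^(-4t)(cos(4t)·(1,-3) + sin(4t)·(0,-1)), X_2 = e^(-4t)(sin(4t)·(1,-3) - cos(4t)·(0,-1)).
General solution: c_1X_1 + c_2X_2.

x_1(t) = c_1e^(-4t)cos(4t) + c_2e^(-4t)sin(4t), x_2(t) = -c_1e^(-4t)sin(4t) - 3c_1e^(-4t)cos(4t) - 3c_2e^(-4t)sin(4t) + c_2e^(-4t)cos(4t)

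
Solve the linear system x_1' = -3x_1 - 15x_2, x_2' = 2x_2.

x_1(t) = c_1e^(-3t) - 3c_2e^(2t), x_2(t) = c_2e^(2t)

Coefficient matrix A = [[-3, -15], [0, 2]].
Characteristic polynomial det(A - λI) = λ^2 + λ - 6 = 0.
Eigenvalues λ = -3, 2.
For λ=-3: (A-λI) row 1 is [0, -15], so an eigenvector is (1, 0).
For λ=2: (A-λI) row 1 is [-5, -15], so an eigenvector is (-3, 1).
General solution: c_1e^(-3t)(1,0) + c_2e^(2t)(-3,1).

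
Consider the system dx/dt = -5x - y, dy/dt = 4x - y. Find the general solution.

Coefficient matrix A = [[-5, -1], [4, -1]].
Characteristic polynomial det(A - λI) = λ^2 + 6λ + 9 = 0.
Single eigenvalue λ = -3 with algebraic multiplicity 2.
Eigenvector v = (1,-2); generalized eigenvector w with (A-λI)w=v is (1,-3).
General solution: e^(-3t)[K_1·v + K_2·(t·v + w)].

x(t) = K_1e^(-3t) + K_2te^(-3t) + K_2e^(-3t), y(t) = -2K_1e^(-3t) - 2K_2te^(-3t) - 3K_2e^(-3t)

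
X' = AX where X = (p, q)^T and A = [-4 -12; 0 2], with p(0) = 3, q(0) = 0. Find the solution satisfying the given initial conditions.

Coefficient matrix A = [[-4, -12], [0, 2]].
Characteristic polynomial det(A - λI) = λ^2 + 2λ - 8 = 0.
Eigenvalues λ = 2, -4.
For λ=2: (A-λI) row 1 is [-6, -12], so an eigenvector is (2, -1).
For λ=-4: (A-λI) row 1 is [0, -12], so an eigenvector is (1, 0).
General solution: K_1e^(2t)(2,-1) + K_2e^(-4t)(1,0).
Applying p(0)=3, q(0)=0 gives K_1=0, K_2=3.

p(t) = 3e^(-4t), q(t) = 0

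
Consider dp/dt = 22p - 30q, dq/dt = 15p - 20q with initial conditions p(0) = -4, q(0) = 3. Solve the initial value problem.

p(t) = -58e^(t)sin(3t) - 4e^(t)cos(3t), q(t) = -41e^(t)sin(3t) + 3e^(t)cos(3t)

Coefficient matrix A = [[22, -30], [15, -20]].
Characteristic polynomial det(A - λI) = λ^2 - 2λ + 10 = 0.
Eigenvalues λ = 1 ± 3i (complex conjugate pair).
For λ=1+3i: an eigenvector is (-1,-1) - i(3,2) = (-1 - 3i, -1 - 2i).
A real fundamental pair from Re and Im of e^((1+3i)t)v: X_1 = e^(t)(cos(3t)·(-1,-1) + sin(3t)·(3,2)), X_2 = e^(t)(sin(3t)·(-1,-1) - cos(3t)·(3,2)).
General solution: c_1X_1 + c_2X_2.
Applying p(0)=-4, q(0)=3 gives c_1=-17, c_2=7.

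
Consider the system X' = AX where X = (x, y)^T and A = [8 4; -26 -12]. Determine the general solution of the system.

x(t) = -C_1e^(-2t)sin(2t) + C_1e^(-2t)cos(2t) + C_2e^(-2t)sin(2t) + C_2e^(-2t)cos(2t), y(t) = 2C_1e^(-2t)sin(2t) - 3C_1e^(-2t)cos(2t) - 3C_2e^(-2t)sin(2t) - 2C_2e^(-2t)cos(2t)

Coefficient matrix A = [[8, 4], [-26, -12]].
Characteristic polynomial det(A - λI) = λ^2 + 4λ + 8 = 0.
Eigenvalues λ = -2 ± 2i (complex conjugate pair).
For λ=-2+2i: an eigenvector is (1,-3) - i(-1,2) = (1 + i, -3 - 2i).
A real fundamental pair from Re and Im of e^((-2+2i)t)v: X_1 = e^(-2t)(cos(2t)·(1,-3) + sin(2t)·(-1,2)), X_2 = e^(-2t)(sin(2t)·(1,-3) - cos(2t)·(-1,2)).
General solution: C_1X_1 + C_2X_2.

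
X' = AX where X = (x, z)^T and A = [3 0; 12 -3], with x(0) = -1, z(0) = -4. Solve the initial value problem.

Coefficient matrix A = [[3, 0], [12, -3]].
Characteristic polynomial det(A - λI) = λ^2 - 9 = 0.
Eigenvalues λ = 3, -3.
For λ=3: (A-λI) row 2 is [12, -6], so an eigenvector is (-1, -2).
For λ=-3: (A-λI) row 1 is [6, 0], so an eigenvector is (0, -1).
General solution: C_1e^(3t)(-1,-2) + C_2e^(-3t)(0,-1).
Applying x(0)=-1, z(0)=-4 gives C_1=1, C_2=2.

x(t) = -e^(3t), z(t) = -2e^(3t) - 2e^(-3t)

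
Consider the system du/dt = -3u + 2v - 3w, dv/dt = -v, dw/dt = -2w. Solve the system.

Coefficient matrix A = [[-3, 2, -3], [0, -1, 0], [0, 0, -2]].
det(A - λI) = 0 gives eigenvalues λ = -3, -1, -2.
For λ=-3: eigenvector (1,0,0).
For λ=-1: eigenvector (1,1,0).
For λ=-2: eigenvector (-3,0,1).
General solution: c_1e^(-3t)(1,0,0) + c_2e^(-t)(1,1,0) + c_3e^(-2t)(-3,0,1).

u(t) = c_1e^(-3t) + c_2e^(-t) - 3c_3e^(-2t), v(t) = c_2e^(-t), w(t) = c_3e^(-2t)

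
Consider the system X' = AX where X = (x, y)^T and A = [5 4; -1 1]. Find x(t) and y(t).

x(t) = 2C_1e^(3t) + 2C_2te^(3t) - C_2e^(3t), y(t) = -C_1e^(3t) - C_2te^(3t) + C_2e^(3t)

Coefficient matrix A = [[5, 4], [-1, 1]].
Characteristic polynomial det(A - λI) = λ^2 - 6λ + 9 = 0.
Single eigenvalue λ = 3 with algebraic multiplicity 2.
Eigenvector v = (2,-1); generalized eigenvector w with (A-λI)w=v is (-1,1).
General solution: e^(3t)[C_1·v + C_2·(t·v + w)].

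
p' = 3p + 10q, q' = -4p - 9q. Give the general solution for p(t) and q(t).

p(t) = -c_1e^(-3t)sin(2t) - 2c_1e^(-3t)cos(2t) - 2c_2e^(-3t)sin(2t) + c_2e^(-3t)cos(2t), q(t) = c_1e^(-3t)sin(2t) + c_1e^(-3t)cos(2t) + c_2e^(-3t)sin(2t) - c_2e^(-3t)cos(2t)

Coefficient matrix A = [[3, 10], [-4, -9]].
Characteristic polynomial det(A - λI) = λ^2 + 6λ + 13 = 0.
Eigenvalues λ = -3 ± 2i (complex conjugate pair).
For λ=-3+2i: an eigenvector is (-2,1) - i(-1,1) = (-2 + i, 1 - i).
A real fundamental pair from Re and Im of e^((-3+2i)t)v: X_1 = e^(-3t)(cos(2t)·(-2,1) + sin(2t)·(-1,1)), X_2 = e^(-3t)(sin(2t)·(-2,1) - cos(2t)·(-1,1)).
General solution: c_1X_1 + c_2X_2.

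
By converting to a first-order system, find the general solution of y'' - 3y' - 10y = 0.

Let x_1 = y, x_2 = y'. Then x_1' = x_2 and x_2' = 10x_1 + 3x_2.
A = [[0,1],[10,3]]; det(A-λI) = λ^2 - 3λ - 10.
Eigenvalues λ = 5, -2 with eigenvectors (1,5), (1,-2).

y(t) = C_1e^(5t) + C_2e^(-2t)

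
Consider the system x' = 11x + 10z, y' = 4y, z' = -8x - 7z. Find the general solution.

x(t) = 5c_1e^(3t) - c_2e^(t), y(t) = c_3e^(4t), z(t) = -4c_1e^(3t) + c_2e^(t)

Coefficient matrix A = [[11, 0, 10], [0, 4, 0], [-8, 0, -7]].
det(A - λI) = 0 gives eigenvalues λ = 3, 1, 4.
For λ=3: eigenvector (5,0,-4).
For λ=1: eigenvector (-1,0,1).
For λ=4: eigenvector (0,1,0).
General solution: c_1e^(3t)(5,0,-4) + c_2e^(t)(-1,0,1) + c_3e^(4t)(0,1,0).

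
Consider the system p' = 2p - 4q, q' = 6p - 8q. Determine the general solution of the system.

p(t) = 2c_1e^(-4t) + c_2e^(-2t), q(t) = 3c_1e^(-4t) + c_2e^(-2t)

Coefficient matrix A = [[2, -4], [6, -8]].
Characteristic polynomial det(A - λI) = λ^2 + 6λ + 8 = 0.
Eigenvalues λ = -4, -2.
For λ=-4: (A-λI) row 1 is [6, -4], so an eigenvector is (2, 3).
For λ=-2: (A-λI) row 1 is [4, -4], so an eigenvector is (1, 1).
General solution: c_1e^(-4t)(2,3) + c_2e^(-2t)(1,1).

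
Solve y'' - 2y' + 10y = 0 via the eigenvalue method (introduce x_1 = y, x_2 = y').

y(t) = K_1e^(t)cos(3t) + K_2e^(t)sin(3t)

Let x_1 = y, x_2 = y'. Then x_1' = x_2 and x_2' = -10x_1 + 2x_2.
A = [[0,1],[-10,2]]; det(A-λI) = λ^2 - 2λ + 10.
Eigenvalues λ = 1 ± 3i.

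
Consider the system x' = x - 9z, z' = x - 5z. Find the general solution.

Coefficient matrix A = [[1, -9], [1, -5]].
Characteristic polynomial det(A - λI) = λ^2 + 4λ + 4 = 0.
Single eigenvalue λ = -2 with algebraic multiplicity 2.
Eigenvector v = (-3,-1); generalized eigenvector w with (A-λI)w=v is (-1,0).
General solution: e^(-2t)[C_1·v + C_2·(t·v + w)].

x(t) = -3C_1e^(-2t) - 3C_2te^(-2t) - C_2e^(-2t), z(t) = -C_1e^(-2t) - C_2te^(-2t)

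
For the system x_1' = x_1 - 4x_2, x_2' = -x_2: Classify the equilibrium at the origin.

saddle

A = [[1,-4],[0,-1]]; det(A-λI) = λ^2 - 1.
λ = 1, -1: opposite signs.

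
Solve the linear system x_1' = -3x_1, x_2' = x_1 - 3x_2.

x_1(t) = -C_2e^(-3t), x_2(t) = -C_1e^(-3t) - C_2te^(-3t) + 3C_2e^(-3t)

Coefficient matrix A = [[-3, 0], [1, -3]].
Characteristic polynomial det(A - λI) = λ^2 + 6λ + 9 = 0.
Single eigenvalue λ = -3 with algebraic multiplicity 2.
Eigenvector v = (0,-1); generalized eigenvector w with (A-λI)w=v is (-1,3).
General solution: e^(-3t)[C_1·v + C_2·(t·v + w)].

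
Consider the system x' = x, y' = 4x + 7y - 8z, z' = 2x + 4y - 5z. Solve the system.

x(t) = C_3e^(t), y(t) = 2C_1e^(3t) - C_2e^(-t) - 2C_3e^(t), z(t) = C_1e^(3t) - C_2e^(-t) - C_3e^(t)

Coefficient matrix A = [[1, 0, 0], [4, 7, -8], [2, 4, -5]].
det(A - λI) = 0 gives eigenvalues λ = 3, -1, 1.
For λ=3: eigenvector (0,2,1).
For λ=-1: eigenvector (0,-1,-1).
For λ=1: eigenvector (1,-2,-1).
General solution: C_1e^(3t)(0,2,1) + C_2e^(-t)(0,-1,-1) + C_3e^(t)(1,-2,-1).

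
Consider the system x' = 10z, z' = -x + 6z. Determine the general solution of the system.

x(t) = -C_1e^(3t)sin(t) - 3C_1e^(3t)cos(t) - 3C_2e^(3t)sin(t) + C_2e^(3t)cos(t), z(t) = -C_1e^(3t)cos(t) - C_2e^(3t)sin(t)

Coefficient matrix A = [[0, 10], [-1, 6]].
Characteristic polynomial det(A - λI) = λ^2 - 6λ + 10 = 0.
Eigenvalues λ = 3 ± i (complex conjugate pair).
For λ=3+i: an eigenvector is (-3,-1) - i(-1,0) = (-3 + i, -1).
A real fundamental pair from Re and Im of e^((3+i)t)v: X_1 = e^(3t)(cos(t)·(-3,-1) + sin(t)·(-1,0)), X_2 = e^(3t)(sin(t)·(-3,-1) - cos(t)·(-1,0)).
General solution: C_1X_1 + C_2X_2.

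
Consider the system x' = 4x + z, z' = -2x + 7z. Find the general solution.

x(t) = -c_1e^(5t) - c_2e^(6t), z(t) = -c_1e^(5t) - 2c_2e^(6t)

Coefficient matrix A = [[4, 1], [-2, 7]].
Characteristic polynomial det(A - λI) = λ^2 - 11λ + 30 = 0.
Eigenvalues λ = 5, 6.
For λ=5: (A-λI) row 1 is [-1, 1], so an eigenvector is (-1, -1).
For λ=6: (A-λI) row 1 is [-2, 1], so an eigenvector is (-1, -2).
General solution: c_1e^(5t)(-1,-1) + c_2e^(6t)(-1,-2).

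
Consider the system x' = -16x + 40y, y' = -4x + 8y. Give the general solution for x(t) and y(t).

x(t) = 3K_1e^(-4t)sin(4t) - K_1e^(-4t)cos(4t) - K_2e^(-4t)sin(4t) - 3K_2e^(-4t)cos(4t), y(t) = K_1e^(-4t)sin(4t) - K_2e^(-4t)cos(4t)

Coefficient matrix A = [[-16, 40], [-4, 8]].
Characteristic polynomial det(A - λI) = λ^2 + 8λ + 32 = 0.
Eigenvalues λ = -4 ± 4i (complex conjugate pair).
For λ=-4+4i: an eigenvector is (-1,0) - i(3,1) = (-1 - 3i, 0 - i).
A real fundamental pair from Re and Im of e^((-4+4i)t)v: X_1 = e^(-4t)(cos(4t)·(-1,0) + sin(4t)·(3,1)), X_2 = e^(-4t)(sin(4t)·(-1,0) - cos(4t)·(3,1)).
General solution: K_1X_1 + K_2X_2.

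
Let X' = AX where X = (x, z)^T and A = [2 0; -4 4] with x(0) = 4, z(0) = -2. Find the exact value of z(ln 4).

A = [[2,0],[-4,4]]; eigenvalues λ = 4, 2.
Eigenvectors: (0,-1) for λ=4, (1,2) for λ=2.
From the initial condition, c_1 = 10, c_2 = 4.
z(ln 4) = (10)(4^4)(-1) + (4)(4^2)(2) = -2432.

-2432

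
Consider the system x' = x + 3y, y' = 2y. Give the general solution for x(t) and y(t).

x(t) = -3c_1e^(2t) + c_2e^(t), y(t) = -c_1e^(2t)

Coefficient matrix A = [[1, 3], [0, 2]].
Characteristic polynomial det(A - λI) = λ^2 - 3λ + 2 = 0.
Eigenvalues λ = 2, 1.
For λ=2: (A-λI) row 1 is [-1, 3], so an eigenvector is (-3, -1).
For λ=1: (A-λI) row 1 is [0, 3], so an eigenvector is (1, 0).
General solution: c_1e^(2t)(-3,-1) + c_2e^(t)(1,0).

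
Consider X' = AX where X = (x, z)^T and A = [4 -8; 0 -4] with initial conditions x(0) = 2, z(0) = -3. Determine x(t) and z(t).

x(t) = 5e^(4t) - 3e^(-4t), z(t) = -3e^(-4t)

Coefficient matrix A = [[4, -8], [0, -4]].
Characteristic polynomial det(A - λI) = λ^2 - 16 = 0.
Eigenvalues λ = -4, 4.
For λ=-4: (A-λI) row 1 is [8, -8], so an eigenvector is (1, 1).
For λ=4: (A-λI) row 1 is [0, -8], so an eigenvector is (-1, 0).
General solution: C_1e^(-4t)(1,1) + C_2e^(4t)(-1,0).
Applying x(0)=2, z(0)=-3 gives C_1=-3, C_2=-5.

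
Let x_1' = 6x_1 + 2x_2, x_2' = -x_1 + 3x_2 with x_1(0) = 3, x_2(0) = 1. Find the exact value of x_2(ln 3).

-567

A = [[6,2],[-1,3]]; eigenvalues λ = 5, 4.
Eigenvectors: (-2,1) for λ=5, (1,-1) for λ=4.
From the initial condition, c_1 = -4, c_2 = -5.
x_2(ln 3) = (-4)(3^5)(1) + (-5)(3^4)(-1) = -567.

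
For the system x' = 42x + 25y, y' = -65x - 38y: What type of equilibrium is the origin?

unstable spiral

A = [[42,25],[-65,-38]]; det(A-λI) = λ^2 - 4λ + 29.
λ = 2 ± 5i: positive real part.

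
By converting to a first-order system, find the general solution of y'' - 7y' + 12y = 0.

y(t) = C_1e^(4t) + C_2e^(3t)

Let x_1 = y, x_2 = y'. Then x_1' = x_2 and x_2' = -12x_1 + 7x_2.
A = [[0,1],[-12,7]]; det(A-λI) = λ^2 - 7λ + 12.
Eigenvalues λ = 4, 3 with eigenvectors (1,4), (1,3).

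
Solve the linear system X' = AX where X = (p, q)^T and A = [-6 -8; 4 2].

Coefficient matrix A = [[-6, -8], [4, 2]].
Characteristic polynomial det(A - λI) = λ^2 + 4λ + 20 = 0.
Eigenvalues λ = -2 ± 4i (complex conjugate pair).
For λ=-2+4i: an eigenvector is (1,-1) - i(1,0) = (1 - i, -1).
A real fundamental pair from Re and Im of e^((-2+4i)t)v: X_1 = e^(-2t)(cos(4t)·(1,-1) + sin(4t)·(1,0)), X_2 = e^(-2t)(sin(4t)·(1,-1) - cos(4t)·(1,0)).
General solution: K_1X_1 + K_2X_2.

p(t) = K_1e^(-2t)sin(4t) + K_1e^(-2t)cos(4t) + K_2e^(-2t)sin(4t) - K_2e^(-2t)cos(4t), q(t) = -K_1e^(-2t)cos(4t) - K_2e^(-2t)sin(4t)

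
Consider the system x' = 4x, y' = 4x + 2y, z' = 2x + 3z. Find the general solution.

x(t) = c_2e^(4t), y(t) = c_1e^(2t) + 2c_2e^(4t), z(t) = 2c_2e^(4t) + c_3e^(3t)

Coefficient matrix A = [[4, 0, 0], [4, 2, 0], [2, 0, 3]].
det(A - λI) = 0 gives eigenvalues λ = 2, 4, 3.
For λ=2: eigenvector (0,1,0).
For λ=4: eigenvector (1,2,2).
For λ=3: eigenvector (0,0,1).
General solution: c_1e^(2t)(0,1,0) + c_2e^(4t)(1,2,2) + c_3e^(3t)(0,0,1).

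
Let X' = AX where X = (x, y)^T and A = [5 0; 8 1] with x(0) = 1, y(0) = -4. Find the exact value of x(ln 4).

1024

A = [[5,0],[8,1]]; eigenvalues λ = 1, 5.
Eigenvectors: (0,-1) for λ=1, (-1,-2) for λ=5.
From the initial condition, c_1 = 6, c_2 = -1.
x(ln 4) = (6)(4^1)(0) + (-1)(4^5)(-1) = 1024.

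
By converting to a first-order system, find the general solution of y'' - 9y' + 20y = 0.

y(t) = K_1e^(5t) + K_2e^(4t)

Let x_1 = y, x_2 = y'. Then x_1' = x_2 and x_2' = -20x_1 + 9x_2.
A = [[0,1],[-20,9]]; det(A-λI) = λ^2 - 9λ + 20.
Eigenvalues λ = 5, 4 with eigenvectors (1,5), (1,4).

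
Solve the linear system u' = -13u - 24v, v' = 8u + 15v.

u(t) = -3C_1e^(3t) + 2C_2e^(-t), v(t) = 2C_1e^(3t) - C_2e^(-t)

Coefficient matrix A = [[-13, -24], [8, 15]].
Characteristic polynomial det(A - λI) = λ^2 - 2λ - 3 = 0.
Eigenvalues λ = 3, -1.
For λ=3: (A-λI) row 1 is [-16, -24], so an eigenvector is (-3, 2).
For λ=-1: (A-λI) row 1 is [-12, -24], so an eigenvector is (2, -1).
General solution: C_1e^(3t)(-3,2) + C_2e^(-t)(2,-1).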